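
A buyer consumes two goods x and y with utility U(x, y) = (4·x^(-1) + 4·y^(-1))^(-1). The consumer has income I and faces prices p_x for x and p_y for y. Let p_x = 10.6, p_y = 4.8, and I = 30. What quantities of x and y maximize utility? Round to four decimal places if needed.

Numerically y/x = 1.486046, so x* = 30/(10.6 + 4.8·1.486046) = 1.6918 and y* = 1.486046·1.6918 = 2.514.

x* = 1.6918, y* = 2.514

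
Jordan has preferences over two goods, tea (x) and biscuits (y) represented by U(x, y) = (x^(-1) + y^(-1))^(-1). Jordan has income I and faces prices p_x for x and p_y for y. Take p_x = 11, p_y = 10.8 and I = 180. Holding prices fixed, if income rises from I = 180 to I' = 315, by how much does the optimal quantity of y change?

Δy* = 6.2213

From the CES first-order condition, (y/x)^(2) = p_x/p_y.
Hence y/x = (p_x/p_y)^(1/(2)), i.e. raised to the 0.5 power.
With the ratio pinned down, the budget gives x* = I/(p_x + p_y·(y/x)) and y* = (y/x)·x*.
Numerically y/x = 1.009217, so x* = 180/(11 + 10.8·1.009217) = 8.2194 and y* = 1.009217·8.2194 = 8.2951.
At I' = 315: y* = 14.5164. Change: 14.5164 − 8.2951 = 6.2213.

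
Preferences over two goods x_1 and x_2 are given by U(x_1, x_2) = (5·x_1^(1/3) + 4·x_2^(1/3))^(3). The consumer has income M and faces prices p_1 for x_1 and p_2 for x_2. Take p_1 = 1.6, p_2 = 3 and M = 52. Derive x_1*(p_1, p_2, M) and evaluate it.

MU_x_1 ∝ 5·x_1^(-2/3), MU_x_2 ∝ 4·x_2^(-2/3), so MRS = (5/4)·(x_2/x_1)^(2/3) = p_1/p_2.
Hence x_2/x_1 = ((4/5)·p_1/p_2)^(1/(2/3)), i.e. raised to the 1.5 power.
With the ratio pinned down, the budget gives x_1* = M/(p_1 + p_2·(x_2/x_1)) and x_2* = (x_2/x_1)·x_1*.
Numerically x_2/x_1 = 0.278697, so x_1* = 52/(1.6 + 3·0.278697) = 21.3457.

x_1* = 21.3457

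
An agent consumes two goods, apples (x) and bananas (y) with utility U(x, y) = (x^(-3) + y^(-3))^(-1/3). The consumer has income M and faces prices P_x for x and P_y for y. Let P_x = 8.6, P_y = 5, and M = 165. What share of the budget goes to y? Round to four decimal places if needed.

share on y = 0.3997

MRS = MU_x/MU_y = (y/x)^(4). Set equal to P_x/P_y.
Solve for the ratio: y/x = [P_x/P_y]^(0.25).
With the ratio pinned down, the budget gives x* = M/(P_x + P_y·(y/x)) and y* = (y/x)·x*.
Numerically y/x = 1.145202, so x* = 165/(8.6 + 5·1.145202) = 11.5175 and y* = 1.145202·11.5175 = 13.1899.
Expenditure on y: 5·13.1899 = 65.9494; share = 0.3997.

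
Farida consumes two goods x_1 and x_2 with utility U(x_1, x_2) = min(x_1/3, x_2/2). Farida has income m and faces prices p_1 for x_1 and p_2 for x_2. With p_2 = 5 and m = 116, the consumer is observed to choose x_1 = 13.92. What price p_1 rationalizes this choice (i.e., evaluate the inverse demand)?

p_1 = 5

Leontief preferences: the optimum is at the kink where x_1/3 = x_2/2, i.e. x_2 = (2/3)·x_1.
Budget: p_1·x_1 + p_2·(2/3)·x_1 = m, so (3·p_1 + 2·p_2)·x_1 = 3·m.
Demand: x_1*(p_1,p_2,m) = 3·m/(3·p_1 + 2·p_2), x_2* = 2·m/(3·p_1 + 2·p_2).
Set x_1* = 13.92 in the demand function and solve for p_1: p_1 = 5.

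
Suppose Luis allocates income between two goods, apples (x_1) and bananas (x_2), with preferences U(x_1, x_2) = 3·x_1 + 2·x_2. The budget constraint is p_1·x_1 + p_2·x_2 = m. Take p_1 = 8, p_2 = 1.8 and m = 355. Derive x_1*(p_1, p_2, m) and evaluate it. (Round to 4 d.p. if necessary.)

x_1* = 0

Perfect substitutes: compare marginal utility per dollar. 3/p_1 vs 2/p_2 → 0.375 vs 1.1111.
x_2 gives more utility per dollar, so spend all income on x_2: x_2* = m/p_2, x_1* = 0.
Numerically: x_1* = 0, x_2* = 197.2222.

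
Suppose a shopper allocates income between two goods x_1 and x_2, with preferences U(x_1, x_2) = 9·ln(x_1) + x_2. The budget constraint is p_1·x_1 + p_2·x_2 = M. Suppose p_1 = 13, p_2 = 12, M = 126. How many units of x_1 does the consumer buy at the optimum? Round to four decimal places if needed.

MU_x_1 = 9/x_1, MU_x_2 = 1. Tangency: 9/x_1 = p_1/p_2.
So x_1*(p_1,p_2) = 9·p_2/p_1, independent of income; and x_2* = (M − 9·p_2)/p_2.
At the given prices: x_1* = 9·12/13 = 8.3077.

x_1* = 8.3077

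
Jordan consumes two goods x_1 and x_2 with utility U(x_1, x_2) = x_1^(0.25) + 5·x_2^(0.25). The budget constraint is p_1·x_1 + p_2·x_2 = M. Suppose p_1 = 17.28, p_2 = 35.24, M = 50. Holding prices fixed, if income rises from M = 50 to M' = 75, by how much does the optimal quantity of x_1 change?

Δx_1* = 0.1869

MU_x_1 ∝ x_1^(-0.75), MU_x_2 ∝ 5·x_2^(-0.75), so MRS = (1/5)·(x_2/x_1)^(0.75) = p_1/p_2.
Solve for the ratio: x_2/x_1 = [5·p_1/p_2]^(4/3).
With the ratio pinned down, the budget gives x_1* = M/(p_1 + p_2·(x_2/x_1)) and x_2* = (x_2/x_1)·x_1*.
Numerically x_2/x_1 = 3.306007, so x_1* = 50/(17.28 + 35.24·3.306007) = 0.3737.
At M' = 75: x_1* = 0.5606. Change: 0.5606 − 0.3737 = 0.1869.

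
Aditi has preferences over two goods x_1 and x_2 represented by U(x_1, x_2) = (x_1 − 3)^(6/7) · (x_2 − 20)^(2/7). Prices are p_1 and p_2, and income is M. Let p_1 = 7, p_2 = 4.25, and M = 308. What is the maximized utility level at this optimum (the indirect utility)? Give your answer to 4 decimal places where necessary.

V = 28.2924

MRS = 3·(x_2−20)/(x_1−3). Tangency with p_1/p_2 gives x_2−20 = (1/3)·(p_1/p_2)·(x_1−3).
Substituting into the budget: x_1* = 3 + 0.75·(M − 3·p_1 − 20·p_2)/p_1, and x_2* = 20 + 0.25·(…)/p_2.
Discretionary income = 308 − 3·7 − 20·4.25 = 202; x_1* = 3 + 0.75·202/7 = 24.6429; x_2* = 20 + 0.25·202/4.25 = 31.8824.
Utility at the optimum: U(24.6429, 31.8824) = 28.2924.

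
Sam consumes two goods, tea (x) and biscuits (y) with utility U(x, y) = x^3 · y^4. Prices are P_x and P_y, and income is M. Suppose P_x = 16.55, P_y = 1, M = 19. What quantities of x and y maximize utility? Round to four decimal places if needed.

x* = 0.492, y* = 10.8571

MU_x/MU_y = (3·y)/(4·x); tangency sets this equal to P_x/P_y.
Rearranging, P_y·y = (4/3)·P_x·x. Substituting into the budget gives P_x·x·(1 + (4/3)) = M.
Demand: x*(P_x,P_y,M) = 3/7·M/P_x and y* = 4/7·M/P_y.
At P_x=16.55, P_y=1, M=19: x* = 3/7·19/16.55 = 0.492, y* = 10.8571.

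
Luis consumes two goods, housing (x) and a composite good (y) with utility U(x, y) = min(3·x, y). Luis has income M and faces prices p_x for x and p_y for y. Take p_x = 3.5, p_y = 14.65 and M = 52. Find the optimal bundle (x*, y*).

x* = 1.0959, y* = 3.2877

With perfect complements, no substitution: consume in ratio x:y = 1:3.
Budget: p_x·x + p_y·3·x = M, so (p_x + 3·p_y)·x = M.
Demand: x*(p_x,p_y,M) = M/(p_x + 3·p_y), y* = 3·M/(p_x + 3·p_y).
Here 3.5 + 3·14.65 = 47.45, giving x* = 1.0959 and y* = 3.2877.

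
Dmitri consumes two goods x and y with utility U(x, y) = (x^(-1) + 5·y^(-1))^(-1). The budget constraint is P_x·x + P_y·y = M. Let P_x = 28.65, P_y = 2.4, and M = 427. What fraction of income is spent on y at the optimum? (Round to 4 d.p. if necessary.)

Numerically y/x = 7.725769, so x* = 427/(28.65 + 2.4·7.725769) = 9.0482 and y* = 7.725769·9.0482 = 69.9041.
Expenditure on y: 2.4·69.9041 = 167.7698; share = 0.3929.

share on y = 0.3929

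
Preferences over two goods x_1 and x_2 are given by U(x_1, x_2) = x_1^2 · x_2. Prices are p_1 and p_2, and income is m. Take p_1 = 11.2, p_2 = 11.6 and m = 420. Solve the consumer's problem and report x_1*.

MU_x_1/MU_x_2 = (2·x_2)/(x_1); tangency sets this equal to p_1/p_2.
Rearranging, p_2·x_2 = (1/2)·p_1·x_1. Substituting into the budget gives p_1·x_1·(1 + (1/2)) = m.
Demand: x_1*(p_1,p_2,m) = 2/3·m/p_1 and x_2* = 1/3·m/p_2.
At p_1=11.2, p_2=11.6, m=420: x_1* = 2/3·420/11.2 = 25.

x_1* = 25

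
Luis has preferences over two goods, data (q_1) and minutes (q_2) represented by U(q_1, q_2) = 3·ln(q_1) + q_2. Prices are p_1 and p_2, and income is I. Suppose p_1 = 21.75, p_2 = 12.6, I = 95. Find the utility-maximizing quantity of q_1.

Set MRS = p_1/p_2: (3/q_1)/1 = p_1/p_2.
So q_1*(p_1,p_2) = 3·p_2/p_1, independent of income; and q_2* = (I − 3·p_2)/p_2.
At the given prices: q_1* = 3·12.6/21.75 = 1.7379.

q_1* = 1.7379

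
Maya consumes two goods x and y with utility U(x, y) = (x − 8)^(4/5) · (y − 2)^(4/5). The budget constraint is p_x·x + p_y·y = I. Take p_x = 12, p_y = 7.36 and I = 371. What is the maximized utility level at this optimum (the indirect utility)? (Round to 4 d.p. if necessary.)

Let x' = x−8, y' = y−2. MRS = y'/x' = p_x/p_y.
Substituting into the budget: x* = 8 + 0.5·(I − 8·p_x − 2·p_y)/p_x, and y* = 2 + 0.5·(…)/p_y.
Discretionary income = 371 − 8·12 − 2·7.36 = 260.28; x* = 8 + 0.5·260.28/12 = 18.845; y* = 2 + 0.5·260.28/7.36 = 19.6821.
Utility at the optimum: U(18.845, 19.6821) = 67.0209.

V = 67.0209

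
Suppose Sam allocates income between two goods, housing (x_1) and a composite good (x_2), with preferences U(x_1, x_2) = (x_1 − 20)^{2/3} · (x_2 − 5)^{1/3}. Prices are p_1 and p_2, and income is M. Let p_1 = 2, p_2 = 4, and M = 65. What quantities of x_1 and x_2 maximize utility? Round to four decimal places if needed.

After buying the subsistence bundle (20, 5), a share 2/3 of the remaining income goes to x_1: x_1* = 20 + 2/3·(M − 20p_1 − 5p_2)/p_1.
Discretionary income = 65 − 20·2 − 5·4 = 5; x_1* = 20 + 2/3·5/2 = 21.6667; x_2* = 5 + 1/3·5/4 = 5.4167.

x_1* = 21.6667, x_2* = 5.4167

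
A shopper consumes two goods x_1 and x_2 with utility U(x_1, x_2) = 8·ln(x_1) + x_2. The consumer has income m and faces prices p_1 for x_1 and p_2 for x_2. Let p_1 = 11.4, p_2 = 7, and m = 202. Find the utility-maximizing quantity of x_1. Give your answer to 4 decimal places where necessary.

x_1* = 4.9123

MU_x_1 = 8/x_1, MU_x_2 = 1. Tangency: 8/x_1 = p_1/p_2.
So x_1*(p_1,p_2) = 8·p_2/p_1, independent of income; and x_2* = (m − 8·p_2)/p_2.
At the given prices: x_1* = 8·7/11.4 = 4.9123.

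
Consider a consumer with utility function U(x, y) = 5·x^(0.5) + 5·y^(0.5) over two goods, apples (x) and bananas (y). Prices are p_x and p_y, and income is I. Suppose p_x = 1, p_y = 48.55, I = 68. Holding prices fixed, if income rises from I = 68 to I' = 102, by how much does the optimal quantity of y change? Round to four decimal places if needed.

MU_x ∝ 5·x^(-0.5), MU_y ∝ 5·y^(-0.5), so MRS = (y/x)^(0.5) = p_x/p_y.
Hence y/x = (p_x/p_y)^(1/(0.5)), i.e. raised to the 2 power.
Substitute y = (y/x)·x into the budget: x* = I/(p_x + p_y·(y/x)).
Numerically y/x = 0.000424, so x* = 68/(1 + 48.55·0.000424) = 66.6276 and y* = 0.000424·66.6276 = 0.0283.
At I' = 102: y* = 0.0424. Change: 0.0424 − 0.0283 = 0.0141.

Δy* = 0.0141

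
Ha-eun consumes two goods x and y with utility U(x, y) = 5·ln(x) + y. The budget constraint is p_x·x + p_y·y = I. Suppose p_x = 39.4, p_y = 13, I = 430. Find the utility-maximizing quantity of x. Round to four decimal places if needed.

At the given prices: x* = 5·13/39.4 = 1.6497.

x* = 1.6497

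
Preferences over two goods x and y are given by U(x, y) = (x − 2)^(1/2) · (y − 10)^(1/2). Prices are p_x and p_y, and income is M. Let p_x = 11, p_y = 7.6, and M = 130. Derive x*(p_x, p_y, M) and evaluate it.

Discretionary income = 130 − 2·11 − 10·7.6 = 32; x* = 2 + 0.5·32/11 = 3.4545.

x* = 3.4545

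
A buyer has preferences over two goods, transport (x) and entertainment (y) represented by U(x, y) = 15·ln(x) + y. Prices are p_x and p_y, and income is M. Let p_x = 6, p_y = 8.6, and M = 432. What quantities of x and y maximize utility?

MU_x = 15/x, MU_y = 1. Tangency: 15/x = p_x/p_y.
So x*(p_x,p_y) = 15·p_y/p_x, independent of income; and y* = (M − 15·p_y)/p_y.
At the given prices: x* = 15·8.6/6 = 21.5, and y* = 35.2326.

x* = 21.5, y* = 35.2326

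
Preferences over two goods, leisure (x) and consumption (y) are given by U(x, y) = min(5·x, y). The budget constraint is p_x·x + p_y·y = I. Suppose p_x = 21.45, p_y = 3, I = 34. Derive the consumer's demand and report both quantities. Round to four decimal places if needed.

x* = 0.9328, y* = 4.6639

With perfect complements, no substitution: consume in ratio x:y = 1:5.
Budget: p_x·x + p_y·5·x = I, so (p_x + 5·p_y)·x = I.
Demand: x*(p_x,p_y,I) = I/(p_x + 5·p_y), y* = 5·I/(p_x + 5·p_y).
Here 21.45 + 5·3 = 36.45, giving x* = 0.9328 and y* = 4.6639.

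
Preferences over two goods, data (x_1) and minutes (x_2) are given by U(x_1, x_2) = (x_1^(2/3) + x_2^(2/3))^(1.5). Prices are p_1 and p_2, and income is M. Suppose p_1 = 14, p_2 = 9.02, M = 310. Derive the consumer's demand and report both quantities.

x_1* = 6.4953, x_2* = 24.2866

Numerically x_2/x_1 = 3.739078, so x_1* = 310/(14 + 9.02·3.739078) = 6.4953 and x_2* = 3.739078·6.4953 = 24.2866.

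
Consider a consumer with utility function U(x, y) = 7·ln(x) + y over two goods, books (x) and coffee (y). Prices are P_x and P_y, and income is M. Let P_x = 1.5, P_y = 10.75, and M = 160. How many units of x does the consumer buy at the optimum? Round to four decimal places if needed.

MU_x = 7/x, MU_y = 1. Tangency: 7/x = P_x/P_y.
So x*(P_x,P_y) = 7·P_y/P_x, independent of income; and y* = (M − 7·P_y)/P_y.
At the given prices: x* = 7·10.75/1.5 = 50.1667.

x* = 50.1667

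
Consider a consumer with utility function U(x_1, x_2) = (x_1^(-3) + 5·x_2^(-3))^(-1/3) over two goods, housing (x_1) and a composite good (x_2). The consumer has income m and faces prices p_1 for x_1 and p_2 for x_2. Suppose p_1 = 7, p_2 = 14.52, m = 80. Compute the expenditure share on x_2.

MRS = MU_x_1/MU_x_2 = (1/5)·(x_2/x_1)^(4). Set equal to p_1/p_2.
Solve for the ratio: x_2/x_1 = [5·p_1/p_2]^(0.25).
With the ratio pinned down, the budget gives x_1* = m/(p_1 + p_2·(x_2/x_1)) and x_2* = (x_2/x_1)·x_1*.
Numerically x_2/x_1 = 1.246021, so x_1* = 80/(7 + 14.52·1.246021) = 3.1882 and x_2* = 1.246021·3.1882 = 3.9726.
Expenditure on x_2: 14.52·3.9726 = 57.6823; share = 0.721.

share on x_2 = 0.721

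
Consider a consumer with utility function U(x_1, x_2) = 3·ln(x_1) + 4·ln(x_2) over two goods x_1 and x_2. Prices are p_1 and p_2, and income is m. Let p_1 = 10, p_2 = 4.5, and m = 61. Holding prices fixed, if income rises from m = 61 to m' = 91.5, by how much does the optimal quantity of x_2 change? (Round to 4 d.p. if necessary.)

Δx_2* = 3.873

MU_x_1/MU_x_2 = (3·x_2)/(4·x_1); tangency sets this equal to p_1/p_2.
Rearranging, p_2·x_2 = (4/3)·p_1·x_1. Substituting into the budget gives p_1·x_1·(1 + (4/3)) = m.
Demand: x_1*(p_1,p_2,m) = 3/7·m/p_1 and x_2* = 4/7·m/p_2.
At p_1=10, p_2=4.5, m=61: x_2* = 4/7·61/4.5 = 7.746.
At m' = 91.5: x_2* = 11.619. Change: 11.619 − 7.746 = 3.873.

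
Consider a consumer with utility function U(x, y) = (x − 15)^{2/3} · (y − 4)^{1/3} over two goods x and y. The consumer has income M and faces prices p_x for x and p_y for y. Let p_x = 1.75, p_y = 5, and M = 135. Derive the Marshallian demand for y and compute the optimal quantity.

y* = 9.9167

Let x' = x−15, y' = y−4. MRS = 2·y'/x' = p_x/p_y.
After buying the subsistence bundle (15, 4), a share 2/3 of the remaining income goes to x: x* = 15 + 2/3·(M − 15p_x − 4p_y)/p_x.
Discretionary income = 135 − 15·1.75 − 4·5 = 88.75; y* = 4 + 1/3·88.75/5 = 9.9167.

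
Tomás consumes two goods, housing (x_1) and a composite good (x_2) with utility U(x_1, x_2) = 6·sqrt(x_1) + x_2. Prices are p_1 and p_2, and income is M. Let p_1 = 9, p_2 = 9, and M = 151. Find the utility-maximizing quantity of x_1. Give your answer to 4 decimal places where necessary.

x_1* = 9

Thus x_1* = (3·p_2/p_1)² — independent of M — with the rest of income spent on x_2.
Plugging in: x_1* = (3·9/9)² = 9.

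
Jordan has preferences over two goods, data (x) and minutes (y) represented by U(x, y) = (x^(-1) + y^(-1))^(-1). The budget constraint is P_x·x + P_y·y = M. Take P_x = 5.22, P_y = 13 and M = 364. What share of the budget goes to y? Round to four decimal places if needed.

share on y = 0.6121

MRS = MU_x/MU_y = (y/x)^(2). Set equal to P_x/P_y.
Solve for the ratio: y/x = [P_x/P_y]^(0.5).
Substitute y = (y/x)·x into the budget: x* = M/(P_x + P_y·(y/x)).
Numerically y/x = 0.633671, so x* = 364/(5.22 + 13·0.633671) = 27.0477 and y* = 0.633671·27.0477 = 17.1393.
Expenditure on y: 13·17.1393 = 222.8111; share = 0.6121.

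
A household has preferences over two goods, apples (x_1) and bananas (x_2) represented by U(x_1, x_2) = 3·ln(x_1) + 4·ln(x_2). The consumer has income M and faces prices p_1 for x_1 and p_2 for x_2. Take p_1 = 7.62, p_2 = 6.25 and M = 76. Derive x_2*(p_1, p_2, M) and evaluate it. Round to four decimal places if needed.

At p_1=7.62, p_2=6.25, M=76: x_2* = 4/7·76/6.25 = 6.9486.

x_2* = 6.9486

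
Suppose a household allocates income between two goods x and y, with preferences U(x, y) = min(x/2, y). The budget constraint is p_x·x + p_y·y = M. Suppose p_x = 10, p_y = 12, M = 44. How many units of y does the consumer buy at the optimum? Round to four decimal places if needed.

Demand: x*(p_x,p_y,M) = 2·M/(2·p_x + p_y), y* = M/(2·p_x + p_y).
Here 2·10 + 12 = 32, giving y* = 1.375.

y* = 1.375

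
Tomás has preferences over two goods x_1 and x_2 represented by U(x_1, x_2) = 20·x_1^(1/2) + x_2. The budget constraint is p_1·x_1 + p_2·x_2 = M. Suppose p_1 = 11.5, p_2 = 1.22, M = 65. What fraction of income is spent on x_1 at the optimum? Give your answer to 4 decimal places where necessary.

Plugging in: x_1* = (10·1.22/11.5)² = 1.1254, x_2* = 42.67.
Expenditure on x_1: 11.5·1.1254 = 12.9426; share = 0.1991.

share on x_1 = 0.1991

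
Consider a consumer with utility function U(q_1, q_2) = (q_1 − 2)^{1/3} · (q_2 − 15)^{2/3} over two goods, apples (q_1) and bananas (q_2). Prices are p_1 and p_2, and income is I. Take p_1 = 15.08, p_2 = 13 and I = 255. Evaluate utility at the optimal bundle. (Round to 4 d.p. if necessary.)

V = 1.1559

This is Cobb-Douglas in (q_1−2, q_2−15): tangency gives 1/3·p_2·(q_2−15) = 2/3·p_1·(q_1−2).
After buying the subsistence bundle (2, 15), a share 1/3 of the remaining income goes to q_1: q_1* = 2 + 1/3·(I − 2p_1 − 15p_2)/p_1.
Discretionary income = 255 − 2·15.08 − 15·13 = 29.84; q_1* = 2 + 1/3·29.84/15.08 = 2.6596; q_2* = 15 + 2/3·29.84/13 = 16.5303.
Utility at the optimum: U(2.6596, 16.5303) = 1.1559.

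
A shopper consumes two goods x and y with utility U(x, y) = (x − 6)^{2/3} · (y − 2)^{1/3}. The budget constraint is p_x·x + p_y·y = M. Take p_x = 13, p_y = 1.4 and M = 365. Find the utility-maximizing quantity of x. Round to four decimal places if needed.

This is Cobb-Douglas in (x−6, y−2): tangency gives 2/3·p_y·(y−2) = 1/3·p_x·(x−6).
Substituting into the budget: x* = 6 + 2/3·(M − 6·p_x − 2·p_y)/p_x, and y* = 2 + 1/3·(…)/p_y.
Discretionary income = 365 − 6·13 − 2·1.4 = 284.2; x* = 6 + 2/3·284.2/13 = 20.5744.

x* = 20.5744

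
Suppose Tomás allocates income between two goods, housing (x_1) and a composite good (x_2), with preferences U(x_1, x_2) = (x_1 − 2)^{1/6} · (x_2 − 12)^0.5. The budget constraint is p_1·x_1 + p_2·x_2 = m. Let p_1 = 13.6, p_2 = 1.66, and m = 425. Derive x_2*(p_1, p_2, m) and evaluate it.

x_2* = 182.7289

Substituting into the budget: x_1* = 2 + 0.25·(m − 2·p_1 − 12·p_2)/p_1, and x_2* = 12 + 0.75·(…)/p_2.
Discretionary income = 425 − 2·13.6 − 12·1.66 = 377.88; x_2* = 12 + 0.75·377.88/1.66 = 182.7289.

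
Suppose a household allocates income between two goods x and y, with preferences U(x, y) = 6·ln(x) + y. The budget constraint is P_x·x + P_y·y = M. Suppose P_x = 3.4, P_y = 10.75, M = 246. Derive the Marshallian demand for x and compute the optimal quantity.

x* = 18.9706

Set MRS = P_x/P_y: (6/x)/1 = P_x/P_y.
So x*(P_x,P_y) = 6·P_y/P_x, independent of income; and y* = (M − 6·P_y)/P_y.
At the given prices: x* = 6·10.75/3.4 = 18.9706.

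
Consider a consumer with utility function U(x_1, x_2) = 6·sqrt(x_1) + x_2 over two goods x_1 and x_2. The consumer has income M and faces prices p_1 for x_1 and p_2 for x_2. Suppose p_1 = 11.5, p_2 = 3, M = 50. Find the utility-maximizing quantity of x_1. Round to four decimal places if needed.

MU_x_1 = 3/√x_1, MU_x_2 = 1. Tangency: 3/√x_1 = p_1/p_2.
Thus x_1* = (3·p_2/p_1)² — independent of M — with the rest of income spent on x_2.
Plugging in: x_1* = (3·3/11.5)² = 0.6125.

x_1* = 0.6125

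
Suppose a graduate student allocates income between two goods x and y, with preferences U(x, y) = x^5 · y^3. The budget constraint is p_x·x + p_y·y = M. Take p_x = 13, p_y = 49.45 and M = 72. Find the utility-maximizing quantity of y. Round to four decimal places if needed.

The MRS is (5/3)·y/x. Set MRS = p_x/p_y.
So 5·p_y·y = 3·p_x·x; combined with the budget, a share 0.625 of income goes to x.
Demand: x*(p_x,p_y,M) = 0.625·M/p_x and y* = 0.375·M/p_y.
At p_x=13, p_y=49.45, M=72: y* = 0.375·72/49.45 = 0.546.

y* = 0.546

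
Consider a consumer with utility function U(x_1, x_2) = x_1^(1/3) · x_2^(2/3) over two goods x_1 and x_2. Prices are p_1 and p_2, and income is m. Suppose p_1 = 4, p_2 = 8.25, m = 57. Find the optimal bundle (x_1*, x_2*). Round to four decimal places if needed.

x_1* = 4.75, x_2* = 4.6061

MU_x_1/MU_x_2 = (1/3·x_2)/(2/3·x_1); tangency sets this equal to p_1/p_2.
Rearranging, p_2·x_2 = 2·p_1·x_1. Substituting into the budget gives p_1·x_1·(1 + 2) = m.
Demand: x_1*(p_1,p_2,m) = 1/3·m/p_1 and x_2* = 2/3·m/p_2.
At p_1=4, p_2=8.25, m=57: x_1* = 1/3·57/4 = 4.75, x_2* = 4.6061.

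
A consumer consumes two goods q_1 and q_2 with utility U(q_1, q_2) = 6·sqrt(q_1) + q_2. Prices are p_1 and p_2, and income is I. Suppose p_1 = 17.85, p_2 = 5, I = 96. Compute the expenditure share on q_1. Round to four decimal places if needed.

Solve: √q_1 = 3·p_2/p_1, so q_1*(p_1,p_2) = (3·p_2/p_1)², and q_2* = (I − p_1·q_1*)/p_2.
Plugging in: q_1* = (3·5/17.85)² = 0.7062, q_2* = 16.679.
Expenditure on q_1: 17.85·0.7062 = 12.605; share = 0.1313.

share on q_1 = 0.1313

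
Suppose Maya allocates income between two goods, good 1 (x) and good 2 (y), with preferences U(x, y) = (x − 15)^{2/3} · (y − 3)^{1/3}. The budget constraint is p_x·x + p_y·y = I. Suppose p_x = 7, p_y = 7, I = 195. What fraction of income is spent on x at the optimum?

Let x' = x−15, y' = y−3. MRS = 2·y'/x' = p_x/p_y.
After buying the subsistence bundle (15, 3), a share 2/3 of the remaining income goes to x: x* = 15 + 2/3·(I − 15p_x − 3p_y)/p_x.
Discretionary income = 195 − 15·7 − 3·7 = 69; x* = 15 + 2/3·69/7 = 21.5714; y* = 3 + 1/3·69/7 = 6.2857.
Expenditure on x: 7·21.5714 = 151; share = 0.7744.

share on x = 0.7744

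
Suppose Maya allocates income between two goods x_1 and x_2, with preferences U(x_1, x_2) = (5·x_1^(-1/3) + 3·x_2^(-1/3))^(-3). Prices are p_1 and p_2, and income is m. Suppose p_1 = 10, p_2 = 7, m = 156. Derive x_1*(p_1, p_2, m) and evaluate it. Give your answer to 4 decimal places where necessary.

x_1* = 9.6084

From the CES first-order condition, (5/3)·(x_2/x_1)^(4/3) = p_1/p_2.
Solve for the ratio: x_2/x_1 = [(3/5)·p_1/p_2]^(0.75).
Substitute x_2 = (x_2/x_1)·x_1 into the budget: x_1* = m/(p_1 + p_2·(x_2/x_1)).
Numerically x_2/x_1 = 0.89082, so x_1* = 156/(10 + 7·0.89082) = 9.6084.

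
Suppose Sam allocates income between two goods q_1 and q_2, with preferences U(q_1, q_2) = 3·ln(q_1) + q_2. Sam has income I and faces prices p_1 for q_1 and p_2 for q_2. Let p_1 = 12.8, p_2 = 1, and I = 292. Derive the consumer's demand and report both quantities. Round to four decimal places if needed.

MU_q_1 = 3/q_1, MU_q_2 = 1. Tangency: 3/q_1 = p_1/p_2.
So q_1*(p_1,p_2) = 3·p_2/p_1, independent of income; and q_2* = (I − 3·p_2)/p_2.
At the given prices: q_1* = 3·1/12.8 = 0.2344, and q_2* = 289.

q_1* = 0.2344, q_2* = 289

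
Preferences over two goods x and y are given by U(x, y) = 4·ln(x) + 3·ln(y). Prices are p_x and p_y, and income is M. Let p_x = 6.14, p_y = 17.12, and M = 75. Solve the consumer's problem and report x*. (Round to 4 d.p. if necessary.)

x* = 6.98

The MRS is (4/3)·y/x. Set MRS = p_x/p_y.
So 4·p_y·y = 3·p_x·x; combined with the budget, a share 4/7 of income goes to x.
Demand: x*(p_x,p_y,M) = 4/7·M/p_x and y* = 3/7·M/p_y.
At p_x=6.14, p_y=17.12, M=75: x* = 4/7·75/6.14 = 6.98.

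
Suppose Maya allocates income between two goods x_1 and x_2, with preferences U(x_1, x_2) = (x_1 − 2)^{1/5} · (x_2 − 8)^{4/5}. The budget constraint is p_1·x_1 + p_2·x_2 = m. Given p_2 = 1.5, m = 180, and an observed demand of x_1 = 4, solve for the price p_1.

p_1 = 14

MRS = (1/4)·(x_2−8)/(x_1−2). Tangency with p_1/p_2 gives x_2−8 = 4·(p_1/p_2)·(x_1−2).
Substituting into the budget: x_1* = 2 + 0.2·(m − 2·p_1 − 8·p_2)/p_1, and x_2* = 8 + 0.8·(…)/p_2.
Set x_1* = 4 in the demand function and solve for p_1: p_1 = 14.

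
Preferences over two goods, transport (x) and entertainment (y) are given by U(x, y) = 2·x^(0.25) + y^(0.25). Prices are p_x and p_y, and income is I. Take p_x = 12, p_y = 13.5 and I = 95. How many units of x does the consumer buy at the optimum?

x* = 5.7302

MRS = MU_x/MU_y = 2·(y/x)^(0.75). Set equal to p_x/p_y.
Hence y/x = ((1/2)·p_x/p_y)^(1/(0.75)), i.e. raised to the 4/3 power.
With the ratio pinned down, the budget gives x* = I/(p_x + p_y·(y/x)) and y* = (y/x)·x*.
Numerically y/x = 0.339175, so x* = 95/(12 + 13.5·0.339175) = 5.7302.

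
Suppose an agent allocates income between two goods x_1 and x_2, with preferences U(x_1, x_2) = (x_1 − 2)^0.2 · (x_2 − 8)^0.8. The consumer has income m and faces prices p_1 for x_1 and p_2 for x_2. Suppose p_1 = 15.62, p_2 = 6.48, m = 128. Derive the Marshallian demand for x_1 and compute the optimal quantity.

x_1* = 2.5752

Discretionary income = 128 − 2·15.62 − 8·6.48 = 44.92; x_1* = 2 + 0.2·44.92/15.62 = 2.5752.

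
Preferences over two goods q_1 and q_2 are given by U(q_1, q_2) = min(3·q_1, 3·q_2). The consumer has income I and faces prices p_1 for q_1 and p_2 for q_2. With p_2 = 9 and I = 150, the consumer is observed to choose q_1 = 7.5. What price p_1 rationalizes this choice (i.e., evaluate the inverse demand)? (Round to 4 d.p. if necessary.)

Leontief preferences: the optimum is at the kink where q_1/3 = q_2/3, i.e. q_2 = q_1.
Budget: p_1·q_1 + p_2·q_1 = I, so (3·p_1 + 3·p_2)·q_1 = 3·I.
Demand: q_1*(p_1,p_2,I) = 3·I/(3·p_1 + 3·p_2), q_2* = 3·I/(3·p_1 + 3·p_2).
Set q_1* = 7.5 in the demand function and solve for p_1: p_1 = 11.

p_1 = 11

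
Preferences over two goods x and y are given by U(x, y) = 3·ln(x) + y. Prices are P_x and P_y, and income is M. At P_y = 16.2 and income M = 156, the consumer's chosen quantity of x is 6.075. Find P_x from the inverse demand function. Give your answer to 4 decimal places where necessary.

P_x = 8

MU_x = 3/x, MU_y = 1. Tangency: 3/x = P_x/P_y.
So x*(P_x,P_y) = 3·P_y/P_x, independent of income; and y* = (M − 3·P_y)/P_y.
Set x* = 6.075 in the demand function and solve for P_x: P_x = 8.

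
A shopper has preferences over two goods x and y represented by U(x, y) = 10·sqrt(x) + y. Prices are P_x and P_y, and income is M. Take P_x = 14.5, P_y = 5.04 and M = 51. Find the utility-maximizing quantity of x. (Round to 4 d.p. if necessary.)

Utility is quasi-linear in y; the FOC for x is 5/√x = P_x/P_y.
Solve: √x = 5·P_y/P_x, so x*(P_x,P_y) = (5·P_y/P_x)², and y* = (M − P_x·x*)/P_y.
Plugging in: x* = (5·5.04/14.5)² = 3.0204.

x* = 3.0204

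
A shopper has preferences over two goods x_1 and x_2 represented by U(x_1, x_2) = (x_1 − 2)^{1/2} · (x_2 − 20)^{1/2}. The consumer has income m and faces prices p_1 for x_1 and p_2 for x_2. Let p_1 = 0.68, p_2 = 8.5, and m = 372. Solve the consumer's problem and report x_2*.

x_2* = 31.8024

This is Cobb-Douglas in (x_1−2, x_2−20): tangency gives 0.5·p_2·(x_2−20) = 0.5·p_1·(x_1−2).
Substituting into the budget: x_1* = 2 + 0.5·(m − 2·p_1 − 20·p_2)/p_1, and x_2* = 20 + 0.5·(…)/p_2.
Discretionary income = 372 − 2·0.68 − 20·8.5 = 200.64; x_2* = 20 + 0.5·200.64/8.5 = 31.8024.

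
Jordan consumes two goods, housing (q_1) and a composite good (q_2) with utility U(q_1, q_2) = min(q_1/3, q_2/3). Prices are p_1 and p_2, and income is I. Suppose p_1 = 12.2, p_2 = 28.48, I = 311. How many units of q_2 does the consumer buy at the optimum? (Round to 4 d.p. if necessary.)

With perfect complements, no substitution: consume in ratio q_1:q_2 = 3:3.
Budget: p_1·q_1 + p_2·q_1 = I, so (3·p_1 + 3·p_2)·q_1 = 3·I.
Demand: q_1*(p_1,p_2,I) = 3·I/(3·p_1 + 3·p_2), q_2* = 3·I/(3·p_1 + 3·p_2).
Here 3·12.2 + 3·28.48 = 122.04, giving q_2* = 7.645.

q_2* = 7.645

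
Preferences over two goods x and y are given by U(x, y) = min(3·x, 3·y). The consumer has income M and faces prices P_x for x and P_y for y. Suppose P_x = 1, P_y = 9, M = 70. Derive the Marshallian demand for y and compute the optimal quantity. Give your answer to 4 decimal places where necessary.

y* = 7

Leontief preferences: the optimum is at the kink where x/3 = y/3, i.e. y = x.
Budget: P_x·x + P_y·x = M, so (3·P_x + 3·P_y)·x = 3·M.
Demand: x*(P_x,P_y,M) = 3·M/(3·P_x + 3·P_y), y* = 3·M/(3·P_x + 3·P_y).
Here 3·1 + 3·9 = 30, giving y* = 7.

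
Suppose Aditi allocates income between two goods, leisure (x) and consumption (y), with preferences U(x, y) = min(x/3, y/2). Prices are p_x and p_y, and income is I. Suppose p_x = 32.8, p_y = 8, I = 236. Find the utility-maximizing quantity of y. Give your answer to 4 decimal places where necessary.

Demand: x*(p_x,p_y,I) = 3·I/(3·p_x + 2·p_y), y* = 2·I/(3·p_x + 2·p_y).
Here 3·32.8 + 2·8 = 114.4, giving y* = 4.1259.

y* = 4.1259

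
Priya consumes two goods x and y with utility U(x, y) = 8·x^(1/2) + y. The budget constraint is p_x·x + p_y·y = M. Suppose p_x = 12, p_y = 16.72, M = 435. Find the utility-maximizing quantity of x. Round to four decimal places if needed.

Set MRS = p_x/p_y: 4·x^(−1/2) = p_x/p_y.
Thus x* = (4·p_y/p_x)² — independent of M — with the rest of income spent on y.
Plugging in: x* = (4·16.72/12)² = 31.062.

x* = 31.062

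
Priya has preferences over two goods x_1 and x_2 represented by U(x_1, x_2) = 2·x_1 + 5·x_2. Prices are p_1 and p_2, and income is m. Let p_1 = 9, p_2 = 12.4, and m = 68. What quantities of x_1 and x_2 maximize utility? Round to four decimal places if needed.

x_1* = 0, x_2* = 5.4839

Perfect substitutes: compare marginal utility per dollar. 2/p_1 vs 5/p_2 → 0.2222 vs 0.4032.
x_2 gives more utility per dollar, so spend all income on x_2: x_2* = m/p_2, x_1* = 0.
Numerically: x_1* = 0, x_2* = 5.4839.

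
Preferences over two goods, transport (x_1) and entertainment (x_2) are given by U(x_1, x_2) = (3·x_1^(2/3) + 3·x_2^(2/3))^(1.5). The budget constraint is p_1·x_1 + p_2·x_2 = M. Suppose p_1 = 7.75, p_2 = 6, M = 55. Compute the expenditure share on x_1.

share on x_1 = 0.3748

Numerically x_2/x_1 = 2.15502, so x_1* = 55/(7.75 + 6·2.15502) = 2.6596 and x_2* = 2.15502·2.6596 = 5.7314.
Expenditure on x_1: 7.75·2.6596 = 20.6116; share = 0.3748.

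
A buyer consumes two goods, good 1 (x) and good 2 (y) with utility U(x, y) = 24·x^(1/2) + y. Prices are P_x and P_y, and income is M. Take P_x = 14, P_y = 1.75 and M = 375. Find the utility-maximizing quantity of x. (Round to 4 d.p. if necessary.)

MU_x = 12/√x, MU_y = 1. Tangency: 12/√x = P_x/P_y.
Thus x* = (12·P_y/P_x)² — independent of M — with the rest of income spent on y.
Plugging in: x* = (12·1.75/14)² = 2.25.

x* = 2.25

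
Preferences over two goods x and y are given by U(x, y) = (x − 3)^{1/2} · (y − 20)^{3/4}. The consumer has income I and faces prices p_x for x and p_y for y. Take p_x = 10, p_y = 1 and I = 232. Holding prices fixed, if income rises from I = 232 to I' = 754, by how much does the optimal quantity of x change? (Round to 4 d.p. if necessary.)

Δx* = 20.88

Let x' = x−3, y' = y−20. MRS = (2/3)·y'/x' = p_x/p_y.
Substituting into the budget: x* = 3 + 0.4·(I − 3·p_x − 20·p_y)/p_x, and y* = 20 + 0.6·(…)/p_y.
Discretionary income = 232 − 3·10 − 20·1 = 182; x* = 3 + 0.4·182/10 = 10.28.
At I' = 754: x* = 31.16. Change: 31.16 − 10.28 = 20.88.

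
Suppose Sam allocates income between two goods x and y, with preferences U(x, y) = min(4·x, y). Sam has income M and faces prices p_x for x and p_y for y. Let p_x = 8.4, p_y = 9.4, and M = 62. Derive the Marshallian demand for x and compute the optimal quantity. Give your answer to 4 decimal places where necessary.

Leontief preferences: the optimum is at the kink where x/1 = y/4, i.e. y = 4·x.
Budget: p_x·x + p_y·4·x = M, so (p_x + 4·p_y)·x = M.
Demand: x*(p_x,p_y,M) = M/(p_x + 4·p_y), y* = 4·M/(p_x + 4·p_y).
Here 8.4 + 4·9.4 = 46, giving x* = 1.3478.

x* = 1.3478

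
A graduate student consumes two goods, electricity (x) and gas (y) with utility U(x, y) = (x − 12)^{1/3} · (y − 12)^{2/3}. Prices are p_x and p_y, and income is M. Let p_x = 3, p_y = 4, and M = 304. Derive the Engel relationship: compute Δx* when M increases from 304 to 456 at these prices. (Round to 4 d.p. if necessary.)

Δx* = 16.8889

MRS = (1/2)·(y−12)/(x−12). Tangency with p_x/p_y gives y−12 = 2·(p_x/p_y)·(x−12).
After buying the subsistence bundle (12, 12), a share 1/3 of the remaining income goes to x: x* = 12 + 1/3·(M − 12p_x − 12p_y)/p_x.
Discretionary income = 304 − 12·3 − 12·4 = 220; x* = 12 + 1/3·220/3 = 36.4444.
At M' = 456: x* = 53.3333. Change: 53.3333 − 36.4444 = 16.8889.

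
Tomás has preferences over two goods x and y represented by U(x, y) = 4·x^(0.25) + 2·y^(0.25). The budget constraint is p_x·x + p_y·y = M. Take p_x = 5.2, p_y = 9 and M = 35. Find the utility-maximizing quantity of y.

MU_x ∝ 4·x^(-0.75), MU_y ∝ 2·y^(-0.75), so MRS = 2·(y/x)^(0.75) = p_x/p_y.
Solve for the ratio: y/x = [(1/2)·p_x/p_y]^(4/3).
With the ratio pinned down, the budget gives x* = M/(p_x + p_y·(y/x)) and y* = (y/x)·x*.
Numerically y/x = 0.190974, so x* = 35/(5.2 + 9·0.190974) = 5.0587 and y* = 0.190974·5.0587 = 0.9661.

y* = 0.9661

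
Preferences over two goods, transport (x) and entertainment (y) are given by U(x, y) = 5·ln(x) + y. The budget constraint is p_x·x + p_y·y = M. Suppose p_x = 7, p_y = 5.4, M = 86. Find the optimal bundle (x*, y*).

MU_x = 5/x, MU_y = 1. Tangency: 5/x = p_x/p_y.
So x*(p_x,p_y) = 5·p_y/p_x, independent of income; and y* = (M − 5·p_y)/p_y.
At the given prices: x* = 5·5.4/7 = 3.8571, and y* = 10.9259.

x* = 3.8571, y* = 10.9259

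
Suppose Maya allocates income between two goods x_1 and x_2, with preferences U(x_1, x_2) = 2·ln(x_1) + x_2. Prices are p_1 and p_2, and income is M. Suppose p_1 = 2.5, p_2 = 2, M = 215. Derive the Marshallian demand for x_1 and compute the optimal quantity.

x_1* = 1.6

So x_1*(p_1,p_2) = 2·p_2/p_1, independent of income; and x_2* = (M − 2·p_2)/p_2.
At the given prices: x_1* = 2·2/2.5 = 1.6.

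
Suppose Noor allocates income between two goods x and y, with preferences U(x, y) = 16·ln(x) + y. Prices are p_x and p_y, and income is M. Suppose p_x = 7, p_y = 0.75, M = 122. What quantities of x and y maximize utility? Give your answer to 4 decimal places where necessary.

x* = 1.7143, y* = 146.6667

Set MRS = p_x/p_y: (16/x)/1 = p_x/p_y.
So x*(p_x,p_y) = 16·p_y/p_x, independent of income; and y* = (M − 16·p_y)/p_y.
At the given prices: x* = 16·0.75/7 = 1.7143, and y* = 146.6667.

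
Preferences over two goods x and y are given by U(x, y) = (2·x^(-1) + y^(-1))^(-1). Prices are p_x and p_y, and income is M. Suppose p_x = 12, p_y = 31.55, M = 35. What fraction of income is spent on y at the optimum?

MU_x ∝ 2·x^(-2), MU_y ∝ y^(-2), so MRS = 2·(y/x)^(2) = p_x/p_y.
Solve for the ratio: y/x = [(1/2)·p_x/p_y]^(0.5).
With the ratio pinned down, the budget gives x* = M/(p_x + p_y·(y/x)) and y* = (y/x)·x*.
Numerically y/x = 0.43609, so x* = 35/(12 + 31.55·0.43609) = 1.3588 and y* = 0.43609·1.3588 = 0.5925.
Expenditure on y: 31.55·0.5925 = 18.6948; share = 0.5341.

share on y = 0.5341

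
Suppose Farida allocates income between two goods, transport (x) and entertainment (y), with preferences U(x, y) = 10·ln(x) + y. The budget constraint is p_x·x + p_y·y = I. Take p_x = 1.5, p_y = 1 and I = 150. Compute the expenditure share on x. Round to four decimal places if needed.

Set MRS = p_x/p_y: (10/x)/1 = p_x/p_y.
So x*(p_x,p_y) = 10·p_y/p_x, independent of income; and y* = (I − 10·p_y)/p_y.
At the given prices: x* = 10·1/1.5 = 6.6667, and y* = 140.
Expenditure on x: 1.5·6.6667 = 10; share = 0.0667.

share on x = 0.0667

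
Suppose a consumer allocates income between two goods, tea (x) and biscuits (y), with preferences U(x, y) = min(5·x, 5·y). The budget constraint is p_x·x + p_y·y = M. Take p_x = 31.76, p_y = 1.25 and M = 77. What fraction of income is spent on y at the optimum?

Leontief preferences: the optimum is at the kink where x/5 = y/5, i.e. y = x.
Budget: p_x·x + p_y·x = M, so (5·p_x + 5·p_y)·x = 5·M.
Demand: x*(p_x,p_y,M) = 5·M/(5·p_x + 5·p_y), y* = 5·M/(5·p_x + 5·p_y).
Here 5·31.76 + 5·1.25 = 165.05, giving x* = 2.3326 and y* = 2.3326.
Expenditure on y: 1.25·2.3326 = 2.9158; share = 0.0379.

share on y = 0.0379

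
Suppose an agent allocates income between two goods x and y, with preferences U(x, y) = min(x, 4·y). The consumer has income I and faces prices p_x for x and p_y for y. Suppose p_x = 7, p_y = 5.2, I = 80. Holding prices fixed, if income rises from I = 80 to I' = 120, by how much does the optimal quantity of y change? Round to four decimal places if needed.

Δy* = 1.2048

Demand: x*(p_x,p_y,I) = 4·I/(4·p_x + p_y), y* = I/(4·p_x + p_y).
Here 4·7 + 5.2 = 33.2, giving y* = 2.4096.
At I' = 120: y* = 3.6145. Change: 3.6145 − 2.4096 = 1.2048.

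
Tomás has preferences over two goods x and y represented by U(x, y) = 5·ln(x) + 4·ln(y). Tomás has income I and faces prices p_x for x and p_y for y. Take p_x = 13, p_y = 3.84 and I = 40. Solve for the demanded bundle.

x* = 1.7094, y* = 4.6296

At p_x=13, p_y=3.84, I=40: x* = 5/9·40/13 = 1.7094, y* = 4.6296.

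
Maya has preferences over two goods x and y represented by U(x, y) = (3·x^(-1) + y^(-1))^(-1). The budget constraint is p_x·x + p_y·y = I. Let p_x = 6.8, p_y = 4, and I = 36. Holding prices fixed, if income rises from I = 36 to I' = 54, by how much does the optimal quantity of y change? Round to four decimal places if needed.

From the CES first-order condition, 3·(y/x)^(2) = p_x/p_y.
Hence y/x = ((1/3)·p_x/p_y)^(1/(2)), i.e. raised to the 0.5 power.
Substitute y = (y/x)·x into the budget: x* = I/(p_x + p_y·(y/x)).
Numerically y/x = 0.752773, so x* = 36/(6.8 + 4·0.752773) = 3.6693 and y* = 0.752773·3.6693 = 2.7622.
At I' = 54: y* = 4.1432. Change: 4.1432 − 2.7622 = 1.3811.

Δy* = 1.3811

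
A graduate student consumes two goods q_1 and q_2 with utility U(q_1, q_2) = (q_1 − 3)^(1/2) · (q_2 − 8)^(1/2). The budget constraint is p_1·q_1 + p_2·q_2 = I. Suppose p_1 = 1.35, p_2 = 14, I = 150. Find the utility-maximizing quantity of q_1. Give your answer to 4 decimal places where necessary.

q_1* = 15.5741

This is Cobb-Douglas in (q_1−3, q_2−8): tangency gives 0.5·p_2·(q_2−8) = 0.5·p_1·(q_1−3).
After buying the subsistence bundle (3, 8), a share 0.5 of the remaining income goes to q_1: q_1* = 3 + 0.5·(I − 3p_1 − 8p_2)/p_1.
Discretionary income = 150 − 3·1.35 − 8·14 = 33.95; q_1* = 3 + 0.5·33.95/1.35 = 15.5741.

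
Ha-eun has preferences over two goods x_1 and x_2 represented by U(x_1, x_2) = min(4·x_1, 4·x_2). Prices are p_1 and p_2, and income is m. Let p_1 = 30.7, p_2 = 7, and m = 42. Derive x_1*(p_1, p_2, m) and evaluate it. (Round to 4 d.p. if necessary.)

x_1* = 1.1141

With perfect complements, no substitution: consume in ratio x_1:x_2 = 4:4.
Budget: p_1·x_1 + p_2·x_1 = m, so (4·p_1 + 4·p_2)·x_1 = 4·m.
Demand: x_1*(p_1,p_2,m) = 4·m/(4·p_1 + 4·p_2), x_2* = 4·m/(4·p_1 + 4·p_2).
Here 4·30.7 + 4·7 = 150.8, giving x_1* = 1.1141.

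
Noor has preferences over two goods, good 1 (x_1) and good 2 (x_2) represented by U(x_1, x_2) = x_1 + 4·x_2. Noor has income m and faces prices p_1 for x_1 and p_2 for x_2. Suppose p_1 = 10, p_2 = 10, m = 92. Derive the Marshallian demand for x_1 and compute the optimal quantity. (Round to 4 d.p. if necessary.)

Linear utility — the consumer picks whichever good has higher MU/price: 1/10 = 0.1 vs 4/10 = 0.4.
x_2 gives more utility per dollar, so spend all income on x_2: x_2* = m/p_2, x_1* = 0.
Numerically: x_1* = 0, x_2* = 9.2.

x_1* = 0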